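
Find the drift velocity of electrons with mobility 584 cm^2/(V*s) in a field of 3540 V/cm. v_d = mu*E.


Step 1: v_d = mu * E
Step 2: v_d = 584 * 3540 = 2067360
Step 3: v_d = 2.07e+06 cm/s

2.07e+06


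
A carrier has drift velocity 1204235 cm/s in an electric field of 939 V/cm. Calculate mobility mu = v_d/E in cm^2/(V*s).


Step 1: mu = v_d / E
Step 2: mu = 1204235 / 939
Step 3: mu = 1282.47 cm^2/(V*s)

1282.47


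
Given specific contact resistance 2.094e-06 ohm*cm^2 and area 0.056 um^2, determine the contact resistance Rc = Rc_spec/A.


Step 1: Convert area to cm^2: 0.056 um^2 = 5.6000e-10 cm^2
Step 2: Rc = Rc_spec / A = 2.094e-06 / 5.6000e-10
Step 3: Rc = 3.74e+03 ohms

3.74e+03


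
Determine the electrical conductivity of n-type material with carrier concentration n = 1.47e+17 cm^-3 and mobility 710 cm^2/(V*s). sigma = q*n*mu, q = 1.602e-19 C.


Step 1: sigma = q * n * mu
Step 2: sigma = 1.602e-19 * 1.47e+17 * 710
Step 3: sigma = 1.672e+01 S/cm

1.672e+01


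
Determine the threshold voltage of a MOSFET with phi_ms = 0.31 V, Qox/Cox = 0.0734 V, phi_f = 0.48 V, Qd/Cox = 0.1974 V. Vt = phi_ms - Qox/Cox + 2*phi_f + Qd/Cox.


Step 1: Vt = phi_ms - Qox/Cox + 2*phi_f + Qd/Cox
Step 2: Vt = 0.31 - 0.0734 + 2*0.48 + 0.1974
Step 3: Vt = 0.31 - 0.0734 + 0.96 + 0.1974
Step 4: Vt = 1.394 V

1.394


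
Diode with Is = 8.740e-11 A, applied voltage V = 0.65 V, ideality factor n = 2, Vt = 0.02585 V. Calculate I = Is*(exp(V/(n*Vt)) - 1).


Step 1: V/(n*Vt) = 0.65/(2*0.02585) = 12.5725
Step 2: exp(12.5725) = 2.8851e+05
Step 3: I = 8.740e-11 * (2.8851e+05 - 1) = 2.52e-05 A

2.52e-05


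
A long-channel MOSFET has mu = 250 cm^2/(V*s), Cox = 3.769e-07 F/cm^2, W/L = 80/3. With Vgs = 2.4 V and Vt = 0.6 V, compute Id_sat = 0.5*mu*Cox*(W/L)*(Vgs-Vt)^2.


Step 1: Overdrive voltage Vov = Vgs - Vt = 2.4 - 0.6 = 1.8 V
Step 2: W/L = 80/3 = 26.6667
Step 3: Id = 0.5 * 250 * 3.769e-07 * 26.6667 * 1.8^2
Step 4: Id = 4.07e-03 A

4.07e-03


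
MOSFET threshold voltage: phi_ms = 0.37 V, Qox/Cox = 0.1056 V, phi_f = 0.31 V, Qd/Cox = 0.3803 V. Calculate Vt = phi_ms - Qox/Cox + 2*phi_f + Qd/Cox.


Step 1: Vt = phi_ms - Qox/Cox + 2*phi_f + Qd/Cox
Step 2: Vt = 0.37 - 0.1056 + 2*0.31 + 0.3803
Step 3: Vt = 0.37 - 0.1056 + 0.62 + 0.3803
Step 4: Vt = 1.2647 V

1.2647


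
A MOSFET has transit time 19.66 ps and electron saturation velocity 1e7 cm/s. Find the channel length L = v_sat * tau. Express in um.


Step 1: tau in seconds = 19.66 ps * 1e-12 = 1.9660e-11 s
Step 2: L = v_sat * tau = 1e7 * 1.9660e-11 = 1.9660e-04 cm
Step 3: L in um = 1.9660e-04 * 1e4 = 1.966 um

1.966


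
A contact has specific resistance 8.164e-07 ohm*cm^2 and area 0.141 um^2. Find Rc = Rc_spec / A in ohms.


Step 1: Convert area to cm^2: 0.141 um^2 = 1.4100e-09 cm^2
Step 2: Rc = Rc_spec / A = 8.164e-07 / 1.4100e-09
Step 3: Rc = 5.79e+02 ohms

5.79e+02


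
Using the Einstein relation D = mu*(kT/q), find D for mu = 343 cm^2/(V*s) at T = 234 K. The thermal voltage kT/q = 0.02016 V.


Step 1: D = mu * (kT/q)
Step 2: D = 343 * 0.02016
Step 3: D = 6.91 cm^2/s

6.91


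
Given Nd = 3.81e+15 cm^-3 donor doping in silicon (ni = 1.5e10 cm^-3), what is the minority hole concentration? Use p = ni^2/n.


Step 1: Since Nd >> ni, n ≈ Nd = 3.81e+15 cm^-3
Step 2: p = ni^2 / n = (1.5e10)^2 / 3.81e+15
Step 3: p = 2.25e20 / 3.81e+15 = 5.91e+04 cm^-3

5.91e+04


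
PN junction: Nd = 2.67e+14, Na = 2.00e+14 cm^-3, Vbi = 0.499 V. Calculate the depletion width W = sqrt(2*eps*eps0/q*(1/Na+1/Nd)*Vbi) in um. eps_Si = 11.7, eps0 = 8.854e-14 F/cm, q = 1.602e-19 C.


Step 1: 1/Na + 1/Nd = 1/2.00e+14 + 1/2.67e+14 = 8.74532e-15
Step 2: 2*eps*eps0/q = 2*11.7*8.854e-14/1.602e-19 = 1.293281e+07
Step 3: W^2 = 1.293281e+07 * 8.74532e-15 * 0.499 = 5.64377e-08
Step 4: W = sqrt(5.64377e-08) = 2.376e-04 cm = 2.376 um

2.376


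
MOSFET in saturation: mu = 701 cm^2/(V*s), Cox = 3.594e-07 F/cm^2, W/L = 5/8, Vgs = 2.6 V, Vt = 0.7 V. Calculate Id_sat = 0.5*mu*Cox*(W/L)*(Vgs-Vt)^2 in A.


Step 1: Overdrive voltage Vov = Vgs - Vt = 2.6 - 0.7 = 1.9 V
Step 2: W/L = 5/8 = 0.625
Step 3: Id = 0.5 * 701 * 3.594e-07 * 0.625 * 1.9^2
Step 4: Id = 2.84e-04 A

2.84e-04


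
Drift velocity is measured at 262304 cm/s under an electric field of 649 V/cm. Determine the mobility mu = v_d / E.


Step 1: mu = v_d / E
Step 2: mu = 262304 / 649
Step 3: mu = 404.17 cm^2/(V*s)

404.17


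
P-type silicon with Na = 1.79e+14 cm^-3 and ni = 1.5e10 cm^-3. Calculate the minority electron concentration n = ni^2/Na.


Step 1: Majority hole concentration p ≈ Na = 1.79e+14 cm^-3
Step 2: n = ni^2 / Na = (1.5e10)^2 / 1.79e+14
Step 3: n = 1.26e+06 cm^-3

1.26e+06


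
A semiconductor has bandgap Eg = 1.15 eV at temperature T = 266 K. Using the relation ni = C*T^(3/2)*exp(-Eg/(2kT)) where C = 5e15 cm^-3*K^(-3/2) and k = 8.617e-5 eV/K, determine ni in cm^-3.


Step 1: Compute kT = 8.617e-5 * 266 = 0.02292122 eV
Step 2: Exponent = -Eg/(2kT) = -1.15/(2*0.02292122) = -25.08592
Step 3: T^(3/2) = 266^1.5 = 4338.33
Step 4: ni = 5e15 * 4338.33 * exp(-25.08592) = 2.76e+08 cm^-3

2.76e+08


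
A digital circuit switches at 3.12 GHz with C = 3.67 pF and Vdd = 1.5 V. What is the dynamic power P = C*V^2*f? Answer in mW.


Step 1: V^2 = 1.5^2 = 2.25 V^2
Step 2: P = C*V^2*f = 3.67e-12 F * 2.25 * 3.12e9 Hz
Step 3: P = 2.57634e-02 W
Step 4: P = 25.763 mW

25.763


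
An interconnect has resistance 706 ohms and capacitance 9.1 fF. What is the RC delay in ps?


Step 1: tau = R * C
Step 2: tau = 706 * 9.1 fF = 706 * 9.1e-15 F
Step 3: tau = 6.4246e-12 s = 6.4246 ps

6.4246


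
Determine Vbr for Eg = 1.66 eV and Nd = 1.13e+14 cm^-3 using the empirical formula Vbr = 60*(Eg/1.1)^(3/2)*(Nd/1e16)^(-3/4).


Step 1: Eg/1.1 = 1.66/1.1 = 1.509091
Step 2: (Eg/1.1)^1.5 = 1.509091^1.5 = 1.853844
Step 3: (Nd/1e16)^(-0.75) = (0.0113)^(-0.75) = 28.853013
Step 4: Vbr = 60 * 1.853844 * 28.853013 = 3209.3 V

3209.3


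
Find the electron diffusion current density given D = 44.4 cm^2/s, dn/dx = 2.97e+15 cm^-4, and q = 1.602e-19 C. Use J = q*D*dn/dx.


Step 1: J = q * D * (dn/dx)
Step 2: J = 1.602e-19 * 44.4 * 2.97e+15
Step 3: J = 2.11e-02 A/cm^2

2.11e-02


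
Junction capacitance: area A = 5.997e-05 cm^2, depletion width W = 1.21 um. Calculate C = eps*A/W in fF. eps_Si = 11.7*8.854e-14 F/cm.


Step 1: eps_Si = 11.7 * 8.854e-14 = 1.035918e-12 F/cm
Step 2: W in cm = 1.21 * 1e-4 = 1.21e-04 cm
Step 3: C = 1.035918e-12 * 5.997e-05 / 1.21e-04 = 5.134215e-13 F
Step 4: C = 513.42 fF

513.42


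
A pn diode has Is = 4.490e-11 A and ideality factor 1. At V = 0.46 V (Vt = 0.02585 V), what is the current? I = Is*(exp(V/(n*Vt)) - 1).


Step 1: V/(n*Vt) = 0.46/(1*0.02585) = 17.7950
Step 2: exp(17.7950) = 5.3490e+07
Step 3: I = 4.490e-11 * (5.3490e+07 - 1) = 2.40e-03 A

2.40e-03


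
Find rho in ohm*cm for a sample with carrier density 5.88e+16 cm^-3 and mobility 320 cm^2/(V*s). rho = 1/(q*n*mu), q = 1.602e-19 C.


Step 1: sigma = q * n * mu = 1.602e-19 * 5.88e+16 * 320 = 3.01432e+00 S/cm
Step 2: rho = 1 / sigma = 1 / 3.01432e+00 = 0.3317 ohm*cm

0.3317


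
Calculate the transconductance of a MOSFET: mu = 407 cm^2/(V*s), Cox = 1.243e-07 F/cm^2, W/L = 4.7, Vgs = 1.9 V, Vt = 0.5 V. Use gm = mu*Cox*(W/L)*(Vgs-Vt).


Step 1: Vov = Vgs - Vt = 1.9 - 0.5 = 1.4 V
Step 2: gm = mu * Cox * (W/L) * Vov
Step 3: gm = 407 * 1.243e-07 * 4.7 * 1.4 = 3.33e-04 S

3.33e-04


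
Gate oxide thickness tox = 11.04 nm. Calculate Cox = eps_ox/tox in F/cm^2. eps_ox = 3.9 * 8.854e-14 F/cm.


Step 1: eps_ox = 3.9 * 8.854e-14 = 3.45306e-13 F/cm
Step 2: tox in cm = 11.04 nm * 1e-7 = 1.1040e-06 cm
Step 3: Cox = 3.45306e-13 / 1.1040e-06 = 3.13e-07 F/cm^2

3.13e-07


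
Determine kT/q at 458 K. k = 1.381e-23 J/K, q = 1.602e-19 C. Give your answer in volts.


Step 1: kT = 1.381e-23 * 458 = 6.32498e-21 J
Step 2: Vt = kT/q = 6.32498e-21 / 1.602e-19
Step 3: Vt = 0.03948 V

0.03948


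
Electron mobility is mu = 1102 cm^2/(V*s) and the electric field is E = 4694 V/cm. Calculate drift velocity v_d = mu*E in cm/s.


Step 1: v_d = mu * E
Step 2: v_d = 1102 * 4694 = 5172788
Step 3: v_d = 5.17e+06 cm/s

5.17e+06


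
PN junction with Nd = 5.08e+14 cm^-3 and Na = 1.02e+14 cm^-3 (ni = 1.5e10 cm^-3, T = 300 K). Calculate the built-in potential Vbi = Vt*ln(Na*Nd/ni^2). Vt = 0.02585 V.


Step 1: Compute Na*Nd/ni^2 = 1.02e+14 * 5.08e+14 / (1.5e10)^2 = 2.3029e+08
Step 2: ln(2.3029e+08) = 19.2548
Step 3: Vbi = 0.02585 * 19.2548 = 0.498 V

0.498


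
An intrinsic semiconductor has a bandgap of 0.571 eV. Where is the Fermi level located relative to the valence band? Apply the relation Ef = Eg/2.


Step 1: For an intrinsic semiconductor, the Fermi level sits at midgap.
Step 2: Ef = Eg / 2 = 0.571 / 2 = 0.2855 eV

0.2855


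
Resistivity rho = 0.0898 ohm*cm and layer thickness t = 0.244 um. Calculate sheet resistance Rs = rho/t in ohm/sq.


Step 1: Convert thickness to cm: t = 0.244 um = 2.4400e-05 cm
Step 2: Rs = rho / t = 0.0898 / 2.4400e-05
Step 3: Rs = 3680.3 ohm/sq

3680.3


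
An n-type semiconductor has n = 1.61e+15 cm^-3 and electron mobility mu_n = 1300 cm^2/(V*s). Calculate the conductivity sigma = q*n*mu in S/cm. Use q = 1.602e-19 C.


Step 1: sigma = q * n * mu
Step 2: sigma = 1.602e-19 * 1.61e+15 * 1300
Step 3: sigma = 3.353e-01 S/cm

3.353e-01


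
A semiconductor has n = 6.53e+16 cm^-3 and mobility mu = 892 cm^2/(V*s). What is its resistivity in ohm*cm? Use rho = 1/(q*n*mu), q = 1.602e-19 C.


Step 1: sigma = q * n * mu = 1.602e-19 * 6.53e+16 * 892 = 9.33127e+00 S/cm
Step 2: rho = 1 / sigma = 1 / 9.33127e+00 = 0.1072 ohm*cm

0.1072


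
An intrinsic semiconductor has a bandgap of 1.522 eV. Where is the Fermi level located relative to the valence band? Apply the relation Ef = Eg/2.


Step 1: For an intrinsic semiconductor, the Fermi level sits at midgap.
Step 2: Ef = Eg / 2 = 1.522 / 2 = 0.761 eV

0.761


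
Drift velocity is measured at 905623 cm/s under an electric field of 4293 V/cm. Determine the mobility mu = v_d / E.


Step 1: mu = v_d / E
Step 2: mu = 905623 / 4293
Step 3: mu = 210.95 cm^2/(V*s)

210.95


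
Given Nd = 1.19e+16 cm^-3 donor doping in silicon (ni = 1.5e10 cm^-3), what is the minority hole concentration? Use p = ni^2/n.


Step 1: Since Nd >> ni, n ≈ Nd = 1.19e+16 cm^-3
Step 2: p = ni^2 / n = (1.5e10)^2 / 1.19e+16
Step 3: p = 2.25e20 / 1.19e+16 = 1.89e+04 cm^-3

1.89e+04


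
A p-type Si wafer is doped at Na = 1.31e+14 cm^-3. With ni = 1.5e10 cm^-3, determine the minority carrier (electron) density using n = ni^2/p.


Step 1: Majority hole concentration p ≈ Na = 1.31e+14 cm^-3
Step 2: n = ni^2 / Na = (1.5e10)^2 / 1.31e+14
Step 3: n = 1.72e+06 cm^-3

1.72e+06


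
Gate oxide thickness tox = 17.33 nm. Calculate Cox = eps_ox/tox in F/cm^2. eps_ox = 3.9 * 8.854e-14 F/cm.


Step 1: eps_ox = 3.9 * 8.854e-14 = 3.45306e-13 F/cm
Step 2: tox in cm = 17.33 nm * 1e-7 = 1.7330e-06 cm
Step 3: Cox = 3.45306e-13 / 1.7330e-06 = 1.99e-07 F/cm^2

1.99e-07


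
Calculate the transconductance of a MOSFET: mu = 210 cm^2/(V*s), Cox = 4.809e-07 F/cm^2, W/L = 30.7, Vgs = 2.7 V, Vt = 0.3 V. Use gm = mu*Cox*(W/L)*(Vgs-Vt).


Step 1: Vov = Vgs - Vt = 2.7 - 0.3 = 2.4 V
Step 2: gm = mu * Cox * (W/L) * Vov
Step 3: gm = 210 * 4.809e-07 * 30.7 * 2.4 = 7.44e-03 S

7.44e-03


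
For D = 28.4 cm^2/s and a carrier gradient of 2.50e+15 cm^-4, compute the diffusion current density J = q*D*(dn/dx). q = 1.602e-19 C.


Step 1: J = q * D * (dn/dx)
Step 2: J = 1.602e-19 * 28.4 * 2.50e+15
Step 3: J = 1.14e-02 A/cm^2

1.14e-02


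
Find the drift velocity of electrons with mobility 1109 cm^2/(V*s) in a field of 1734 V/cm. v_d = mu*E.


Step 1: v_d = mu * E
Step 2: v_d = 1109 * 1734 = 1923006
Step 3: v_d = 1.92e+06 cm/s

1.92e+06


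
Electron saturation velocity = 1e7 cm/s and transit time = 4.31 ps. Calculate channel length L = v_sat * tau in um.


Step 1: tau in seconds = 4.31 ps * 1e-12 = 4.3100e-12 s
Step 2: L = v_sat * tau = 1e7 * 4.3100e-12 = 4.3100e-05 cm
Step 3: L in um = 4.3100e-05 * 1e4 = 0.431 um

0.431


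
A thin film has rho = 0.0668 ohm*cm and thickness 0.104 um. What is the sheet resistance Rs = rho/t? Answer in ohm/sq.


Step 1: Convert thickness to cm: t = 0.104 um = 1.0400e-05 cm
Step 2: Rs = rho / t = 0.0668 / 1.0400e-05
Step 3: Rs = 6423.1 ohm/sq

6423.1


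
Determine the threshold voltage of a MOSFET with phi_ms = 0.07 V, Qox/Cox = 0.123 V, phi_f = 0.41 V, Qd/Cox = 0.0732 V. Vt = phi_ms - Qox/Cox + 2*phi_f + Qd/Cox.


Step 1: Vt = phi_ms - Qox/Cox + 2*phi_f + Qd/Cox
Step 2: Vt = 0.07 - 0.123 + 2*0.41 + 0.0732
Step 3: Vt = 0.07 - 0.123 + 0.82 + 0.0732
Step 4: Vt = 0.8402 V

0.8402


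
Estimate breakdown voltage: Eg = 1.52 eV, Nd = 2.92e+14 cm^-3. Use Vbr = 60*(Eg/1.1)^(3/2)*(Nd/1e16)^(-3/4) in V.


Step 1: Eg/1.1 = 1.52/1.1 = 1.381818
Step 2: (Eg/1.1)^1.5 = 1.381818^1.5 = 1.624337
Step 3: (Nd/1e16)^(-0.75) = (0.0292)^(-0.75) = 14.156727
Step 4: Vbr = 60 * 1.624337 * 14.156727 = 1379.7 V

1379.7


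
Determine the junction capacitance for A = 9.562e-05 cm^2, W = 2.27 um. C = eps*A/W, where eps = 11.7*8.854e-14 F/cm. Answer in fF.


Step 1: eps_Si = 11.7 * 8.854e-14 = 1.035918e-12 F/cm
Step 2: W in cm = 2.27 * 1e-4 = 2.27e-04 cm
Step 3: C = 1.035918e-12 * 9.562e-05 / 2.27e-04 = 4.363633e-13 F
Step 4: C = 436.36 fF

436.36


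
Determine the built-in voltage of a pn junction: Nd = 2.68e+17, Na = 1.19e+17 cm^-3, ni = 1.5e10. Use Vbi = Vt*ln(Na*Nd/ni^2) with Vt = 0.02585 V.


Step 1: Compute Na*Nd/ni^2 = 1.19e+17 * 2.68e+17 / (1.5e10)^2 = 1.4174e+14
Step 2: ln(1.4174e+14) = 32.5850
Step 3: Vbi = 0.02585 * 32.5850 = 0.842 V

0.842


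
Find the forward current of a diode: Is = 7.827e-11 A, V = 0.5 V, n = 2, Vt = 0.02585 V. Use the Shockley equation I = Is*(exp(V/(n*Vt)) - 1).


Step 1: V/(n*Vt) = 0.5/(2*0.02585) = 9.6712
Step 2: exp(9.6712) = 1.5854e+04
Step 3: I = 7.827e-11 * (1.5854e+04 - 1) = 1.24e-06 A

1.24e-06


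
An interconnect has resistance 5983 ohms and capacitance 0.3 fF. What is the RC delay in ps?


Step 1: tau = R * C
Step 2: tau = 5983 * 0.3 fF = 5983 * 3.0e-16 F
Step 3: tau = 1.7949e-12 s = 1.7949 ps

1.7949


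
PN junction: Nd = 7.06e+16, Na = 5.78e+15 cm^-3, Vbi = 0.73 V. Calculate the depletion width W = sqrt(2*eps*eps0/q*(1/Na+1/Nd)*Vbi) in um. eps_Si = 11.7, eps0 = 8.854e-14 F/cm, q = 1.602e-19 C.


Step 1: 1/Na + 1/Nd = 1/5.78e+15 + 1/7.06e+16 = 1.87175e-16
Step 2: 2*eps*eps0/q = 2*11.7*8.854e-14/1.602e-19 = 1.293281e+07
Step 3: W^2 = 1.293281e+07 * 1.87175e-16 * 0.73 = 1.76711e-09
Step 4: W = sqrt(1.76711e-09) = 4.204e-05 cm = 0.4204 um

0.4204


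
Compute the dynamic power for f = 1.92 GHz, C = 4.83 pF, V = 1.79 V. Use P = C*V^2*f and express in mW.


Step 1: V^2 = 1.79^2 = 3.2041 V^2
Step 2: P = C*V^2*f = 4.83e-12 F * 3.2041 * 1.92e9 Hz
Step 3: P = 2.971354176e-02 W
Step 4: P = 29.714 mW

29.714


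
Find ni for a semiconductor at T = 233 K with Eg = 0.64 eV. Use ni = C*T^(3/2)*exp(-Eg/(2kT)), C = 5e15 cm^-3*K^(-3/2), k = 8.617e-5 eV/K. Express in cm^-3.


Step 1: Compute kT = 8.617e-5 * 233 = 0.02007761 eV
Step 2: Exponent = -Eg/(2kT) = -0.64/(2*0.02007761) = -15.93815
Step 3: T^(3/2) = 233^1.5 = 3556.59
Step 4: ni = 5e15 * 3556.59 * exp(-15.93815) = 2.13e+12 cm^-3

2.13e+12


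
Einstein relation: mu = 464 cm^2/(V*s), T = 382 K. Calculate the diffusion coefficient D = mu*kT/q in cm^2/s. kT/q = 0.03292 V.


Step 1: D = mu * (kT/q)
Step 2: D = 464 * 0.03292
Step 3: D = 15.27 cm^2/s

15.27


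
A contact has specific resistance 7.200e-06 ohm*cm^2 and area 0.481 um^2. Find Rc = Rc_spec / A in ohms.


Step 1: Convert area to cm^2: 0.481 um^2 = 4.8100e-09 cm^2
Step 2: Rc = Rc_spec / A = 7.200e-06 / 4.8100e-09
Step 3: Rc = 1.50e+03 ohms

1.50e+03


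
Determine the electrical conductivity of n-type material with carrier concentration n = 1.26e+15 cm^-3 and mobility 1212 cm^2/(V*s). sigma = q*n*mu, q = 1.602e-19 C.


Step 1: sigma = q * n * mu
Step 2: sigma = 1.602e-19 * 1.26e+15 * 1212
Step 3: sigma = 2.446e-01 S/cm

2.446e-01


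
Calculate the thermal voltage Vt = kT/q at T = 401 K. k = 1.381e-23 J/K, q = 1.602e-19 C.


Step 1: kT = 1.381e-23 * 401 = 5.53781e-21 J
Step 2: Vt = kT/q = 5.53781e-21 / 1.602e-19
Step 3: Vt = 0.03457 V

0.03457


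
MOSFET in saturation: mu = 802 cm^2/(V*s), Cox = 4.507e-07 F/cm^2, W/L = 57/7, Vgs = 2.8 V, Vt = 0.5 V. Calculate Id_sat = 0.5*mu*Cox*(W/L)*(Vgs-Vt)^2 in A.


Step 1: Overdrive voltage Vov = Vgs - Vt = 2.8 - 0.5 = 2.3 V
Step 2: W/L = 57/7 = 8.14286
Step 3: Id = 0.5 * 802 * 4.507e-07 * 8.14286 * 2.3^2
Step 4: Id = 7.79e-03 A

7.79e-03


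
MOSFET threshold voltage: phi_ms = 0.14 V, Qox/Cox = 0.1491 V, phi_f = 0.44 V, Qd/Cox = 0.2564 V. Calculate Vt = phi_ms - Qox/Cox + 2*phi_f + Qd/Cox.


Step 1: Vt = phi_ms - Qox/Cox + 2*phi_f + Qd/Cox
Step 2: Vt = 0.14 - 0.1491 + 2*0.44 + 0.2564
Step 3: Vt = 0.14 - 0.1491 + 0.88 + 0.2564
Step 4: Vt = 1.1273 V

1.1273


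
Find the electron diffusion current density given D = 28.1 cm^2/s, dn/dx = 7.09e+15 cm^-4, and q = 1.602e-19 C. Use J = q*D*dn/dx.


Step 1: J = q * D * (dn/dx)
Step 2: J = 1.602e-19 * 28.1 * 7.09e+15
Step 3: J = 3.19e-02 A/cm^2

3.19e-02


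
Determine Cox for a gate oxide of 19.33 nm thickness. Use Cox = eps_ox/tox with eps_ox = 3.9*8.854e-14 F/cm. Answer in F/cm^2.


Step 1: eps_ox = 3.9 * 8.854e-14 = 3.45306e-13 F/cm
Step 2: tox in cm = 19.33 nm * 1e-7 = 1.9330e-06 cm
Step 3: Cox = 3.45306e-13 / 1.9330e-06 = 1.79e-07 F/cm^2

1.79e-07


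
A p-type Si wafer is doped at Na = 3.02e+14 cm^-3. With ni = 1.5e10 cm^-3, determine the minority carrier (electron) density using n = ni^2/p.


Step 1: Majority hole concentration p ≈ Na = 3.02e+14 cm^-3
Step 2: n = ni^2 / Na = (1.5e10)^2 / 3.02e+14
Step 3: n = 7.45e+05 cm^-3

7.45e+05


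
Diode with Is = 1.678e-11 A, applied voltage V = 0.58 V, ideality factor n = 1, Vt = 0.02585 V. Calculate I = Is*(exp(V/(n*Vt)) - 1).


Step 1: V/(n*Vt) = 0.58/(1*0.02585) = 22.4371
Step 2: exp(22.4371) = 5.5502e+09
Step 3: I = 1.678e-11 * (5.5502e+09 - 1) = 9.31e-02 A

9.31e-02


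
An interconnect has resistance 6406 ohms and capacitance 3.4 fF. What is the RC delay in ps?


Step 1: tau = R * C
Step 2: tau = 6406 * 3.4 fF = 6406 * 3.4e-15 F
Step 3: tau = 2.17804e-11 s = 21.7804 ps

21.7804


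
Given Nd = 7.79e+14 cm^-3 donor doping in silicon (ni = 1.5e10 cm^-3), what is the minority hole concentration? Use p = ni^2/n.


Step 1: Since Nd >> ni, n ≈ Nd = 7.79e+14 cm^-3
Step 2: p = ni^2 / n = (1.5e10)^2 / 7.79e+14
Step 3: p = 2.25e20 / 7.79e+14 = 2.89e+05 cm^-3

2.89e+05


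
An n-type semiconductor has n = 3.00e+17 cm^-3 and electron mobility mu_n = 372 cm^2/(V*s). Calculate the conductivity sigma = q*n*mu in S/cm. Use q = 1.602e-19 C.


Step 1: sigma = q * n * mu
Step 2: sigma = 1.602e-19 * 3.00e+17 * 372
Step 3: sigma = 1.788e+01 S/cm

1.788e+01


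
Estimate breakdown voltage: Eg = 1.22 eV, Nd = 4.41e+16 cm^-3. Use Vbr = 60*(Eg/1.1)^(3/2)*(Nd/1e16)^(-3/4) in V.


Step 1: Eg/1.1 = 1.22/1.1 = 1.109091
Step 2: (Eg/1.1)^1.5 = 1.109091^1.5 = 1.168021
Step 3: (Nd/1e16)^(-0.75) = (4.41)^(-0.75) = 0.328603
Step 4: Vbr = 60 * 1.168021 * 0.328603 = 23.0 V

23.0


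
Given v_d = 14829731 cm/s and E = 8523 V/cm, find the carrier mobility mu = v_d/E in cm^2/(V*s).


Step 1: mu = v_d / E
Step 2: mu = 14829731 / 8523
Step 3: mu = 1739.97 cm^2/(V*s)

1739.97


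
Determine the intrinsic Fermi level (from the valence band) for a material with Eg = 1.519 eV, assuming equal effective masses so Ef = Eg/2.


Step 1: For an intrinsic semiconductor, the Fermi level sits at midgap.
Step 2: Ef = Eg / 2 = 1.519 / 2 = 0.7595 eV

0.7595


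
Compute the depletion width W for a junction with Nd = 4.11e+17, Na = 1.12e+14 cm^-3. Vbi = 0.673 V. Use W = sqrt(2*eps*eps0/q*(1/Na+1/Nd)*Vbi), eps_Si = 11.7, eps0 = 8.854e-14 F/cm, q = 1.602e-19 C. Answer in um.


Step 1: 1/Na + 1/Nd = 1/1.12e+14 + 1/4.11e+17 = 8.93100e-15
Step 2: 2*eps*eps0/q = 2*11.7*8.854e-14/1.602e-19 = 1.293281e+07
Step 3: W^2 = 1.293281e+07 * 8.93100e-15 * 0.673 = 7.77335e-08
Step 4: W = sqrt(7.77335e-08) = 2.788e-04 cm = 2.788 um

2.788


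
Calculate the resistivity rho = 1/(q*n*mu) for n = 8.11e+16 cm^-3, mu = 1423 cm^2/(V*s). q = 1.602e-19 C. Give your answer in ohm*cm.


Step 1: sigma = q * n * mu = 1.602e-19 * 8.11e+16 * 1423 = 1.84879e+01 S/cm
Step 2: rho = 1 / sigma = 1 / 1.84879e+01 = 0.05409 ohm*cm

0.05409


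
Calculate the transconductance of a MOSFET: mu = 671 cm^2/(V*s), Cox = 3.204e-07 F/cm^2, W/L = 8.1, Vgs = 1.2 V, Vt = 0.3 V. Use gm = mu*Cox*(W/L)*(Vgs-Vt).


Step 1: Vov = Vgs - Vt = 1.2 - 0.3 = 0.9 V
Step 2: gm = mu * Cox * (W/L) * Vov
Step 3: gm = 671 * 3.204e-07 * 8.1 * 0.9 = 1.57e-03 S

1.57e-03


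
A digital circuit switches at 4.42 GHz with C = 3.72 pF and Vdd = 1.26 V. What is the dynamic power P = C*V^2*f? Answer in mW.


Step 1: V^2 = 1.26^2 = 1.5876 V^2
Step 2: P = C*V^2*f = 3.72e-12 F * 1.5876 * 4.42e9 Hz
Step 3: P = 2.610395424e-02 W
Step 4: P = 26.104 mW

26.104


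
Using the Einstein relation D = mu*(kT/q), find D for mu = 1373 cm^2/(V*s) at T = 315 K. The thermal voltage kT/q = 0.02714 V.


Step 1: D = mu * (kT/q)
Step 2: D = 1373 * 0.02714
Step 3: D = 37.26 cm^2/s

37.26


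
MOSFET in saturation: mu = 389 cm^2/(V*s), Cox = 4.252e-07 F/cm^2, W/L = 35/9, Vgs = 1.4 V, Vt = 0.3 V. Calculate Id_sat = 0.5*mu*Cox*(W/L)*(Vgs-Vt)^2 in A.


Step 1: Overdrive voltage Vov = Vgs - Vt = 1.4 - 0.3 = 1.1 V
Step 2: W/L = 35/9 = 3.88889
Step 3: Id = 0.5 * 389 * 4.252e-07 * 3.88889 * 1.1^2
Step 4: Id = 3.89e-04 A

3.89e-04


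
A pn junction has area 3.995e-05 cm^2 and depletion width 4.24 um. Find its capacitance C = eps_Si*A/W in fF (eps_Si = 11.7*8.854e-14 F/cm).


Step 1: eps_Si = 11.7 * 8.854e-14 = 1.035918e-12 F/cm
Step 2: W in cm = 4.24 * 1e-4 = 4.24e-04 cm
Step 3: C = 1.035918e-12 * 3.995e-05 / 4.24e-04 = 9.760595e-14 F
Step 4: C = 97.61 fF

97.61


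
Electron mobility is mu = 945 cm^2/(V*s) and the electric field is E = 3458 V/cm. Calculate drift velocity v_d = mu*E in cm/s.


Step 1: v_d = mu * E
Step 2: v_d = 945 * 3458 = 3267810
Step 3: v_d = 3.27e+06 cm/s

3.27e+06


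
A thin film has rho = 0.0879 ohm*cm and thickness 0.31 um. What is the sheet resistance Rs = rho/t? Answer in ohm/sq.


Step 1: Convert thickness to cm: t = 0.31 um = 3.1000e-05 cm
Step 2: Rs = rho / t = 0.0879 / 3.1000e-05
Step 3: Rs = 2835.5 ohm/sq

2835.5


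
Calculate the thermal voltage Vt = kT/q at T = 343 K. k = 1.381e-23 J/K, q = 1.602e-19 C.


Step 1: kT = 1.381e-23 * 343 = 4.73683e-21 J
Step 2: Vt = kT/q = 4.73683e-21 / 1.602e-19
Step 3: Vt = 0.02957 V

0.02957


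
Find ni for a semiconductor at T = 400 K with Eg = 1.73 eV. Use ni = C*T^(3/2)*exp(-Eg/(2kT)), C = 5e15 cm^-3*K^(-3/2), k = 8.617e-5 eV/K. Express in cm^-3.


Step 1: Compute kT = 8.617e-5 * 400 = 0.034468 eV
Step 2: Exponent = -Eg/(2kT) = -1.73/(2*0.034468) = -25.09574
Step 3: T^(3/2) = 400^1.5 = 8000.00
Step 4: ni = 5e15 * 8000.00 * exp(-25.09574) = 5.05e+08 cm^-3

5.05e+08


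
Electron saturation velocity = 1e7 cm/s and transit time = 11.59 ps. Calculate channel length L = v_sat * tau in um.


Step 1: tau in seconds = 11.59 ps * 1e-12 = 1.1590e-11 s
Step 2: L = v_sat * tau = 1e7 * 1.1590e-11 = 1.1590e-04 cm
Step 3: L in um = 1.1590e-04 * 1e4 = 1.159 um

1.159


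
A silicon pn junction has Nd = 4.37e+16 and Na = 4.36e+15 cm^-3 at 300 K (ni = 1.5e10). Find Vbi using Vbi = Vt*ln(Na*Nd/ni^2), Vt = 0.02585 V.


Step 1: Compute Na*Nd/ni^2 = 4.36e+15 * 4.37e+16 / (1.5e10)^2 = 8.4681e+11
Step 2: ln(8.4681e+11) = 27.4647
Step 3: Vbi = 0.02585 * 27.4647 = 0.71 V

0.71


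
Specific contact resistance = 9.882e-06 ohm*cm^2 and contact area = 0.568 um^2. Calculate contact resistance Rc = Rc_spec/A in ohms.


Step 1: Convert area to cm^2: 0.568 um^2 = 5.6800e-09 cm^2
Step 2: Rc = Rc_spec / A = 9.882e-06 / 5.6800e-09
Step 3: Rc = 1.74e+03 ohms

1.74e+03


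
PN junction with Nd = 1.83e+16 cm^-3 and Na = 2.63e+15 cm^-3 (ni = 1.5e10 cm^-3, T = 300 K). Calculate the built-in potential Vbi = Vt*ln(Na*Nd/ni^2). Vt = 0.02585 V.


Step 1: Compute Na*Nd/ni^2 = 2.63e+15 * 1.83e+16 / (1.5e10)^2 = 2.1391e+11
Step 2: ln(2.1391e+11) = 26.0888
Step 3: Vbi = 0.02585 * 26.0888 = 0.674 V

0.674


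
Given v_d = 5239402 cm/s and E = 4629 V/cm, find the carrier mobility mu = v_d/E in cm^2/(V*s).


Step 1: mu = v_d / E
Step 2: mu = 5239402 / 4629
Step 3: mu = 1131.86 cm^2/(V*s)

1131.86


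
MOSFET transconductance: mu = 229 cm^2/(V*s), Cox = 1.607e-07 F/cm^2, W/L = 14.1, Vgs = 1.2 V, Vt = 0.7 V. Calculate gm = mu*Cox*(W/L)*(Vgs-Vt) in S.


Step 1: Vov = Vgs - Vt = 1.2 - 0.7 = 0.5 V
Step 2: gm = mu * Cox * (W/L) * Vov
Step 3: gm = 229 * 1.607e-07 * 14.1 * 0.5 = 2.59e-04 S

2.59e-04


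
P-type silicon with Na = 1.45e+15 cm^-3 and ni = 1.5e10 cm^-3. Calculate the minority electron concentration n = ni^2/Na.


Step 1: Majority hole concentration p ≈ Na = 1.45e+15 cm^-3
Step 2: n = ni^2 / Na = (1.5e10)^2 / 1.45e+15
Step 3: n = 1.55e+05 cm^-3

1.55e+05


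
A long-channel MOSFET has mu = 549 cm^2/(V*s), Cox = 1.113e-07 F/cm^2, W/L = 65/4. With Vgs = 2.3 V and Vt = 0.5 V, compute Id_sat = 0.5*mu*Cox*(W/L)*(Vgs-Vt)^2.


Step 1: Overdrive voltage Vov = Vgs - Vt = 2.3 - 0.5 = 1.8 V
Step 2: W/L = 65/4 = 16.25
Step 3: Id = 0.5 * 549 * 1.113e-07 * 16.25 * 1.8^2
Step 4: Id = 1.61e-03 A

1.61e-03


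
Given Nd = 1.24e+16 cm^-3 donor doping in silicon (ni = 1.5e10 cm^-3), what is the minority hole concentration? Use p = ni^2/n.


Step 1: Since Nd >> ni, n ≈ Nd = 1.24e+16 cm^-3
Step 2: p = ni^2 / n = (1.5e10)^2 / 1.24e+16
Step 3: p = 2.25e20 / 1.24e+16 = 1.81e+04 cm^-3

1.81e+04


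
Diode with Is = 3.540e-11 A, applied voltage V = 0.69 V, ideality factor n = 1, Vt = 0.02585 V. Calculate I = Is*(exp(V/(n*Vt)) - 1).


Step 1: V/(n*Vt) = 0.69/(1*0.02585) = 26.6925
Step 2: exp(26.6925) = 3.9121e+11
Step 3: I = 3.540e-11 * (3.9121e+11 - 1) = 1.38e+01 A

1.38e+01


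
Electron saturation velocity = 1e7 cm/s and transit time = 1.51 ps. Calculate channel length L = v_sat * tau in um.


Step 1: tau in seconds = 1.51 ps * 1e-12 = 1.5100e-12 s
Step 2: L = v_sat * tau = 1e7 * 1.5100e-12 = 1.5100e-05 cm
Step 3: L in um = 1.5100e-05 * 1e4 = 0.151 um

0.151


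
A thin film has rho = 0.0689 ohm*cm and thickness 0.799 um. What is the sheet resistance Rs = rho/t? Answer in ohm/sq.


Step 1: Convert thickness to cm: t = 0.799 um = 7.9900e-05 cm
Step 2: Rs = rho / t = 0.0689 / 7.9900e-05
Step 3: Rs = 862.3 ohm/sq

862.3


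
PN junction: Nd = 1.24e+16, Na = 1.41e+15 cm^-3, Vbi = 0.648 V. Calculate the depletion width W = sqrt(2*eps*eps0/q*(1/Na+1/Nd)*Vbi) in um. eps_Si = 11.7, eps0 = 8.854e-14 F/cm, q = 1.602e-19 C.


Step 1: 1/Na + 1/Nd = 1/1.41e+15 + 1/1.24e+16 = 7.89865e-16
Step 2: 2*eps*eps0/q = 2*11.7*8.854e-14/1.602e-19 = 1.293281e+07
Step 3: W^2 = 1.293281e+07 * 7.89865e-16 * 0.648 = 6.61943e-09
Step 4: W = sqrt(6.61943e-09) = 8.136e-05 cm = 0.8136 um

0.8136


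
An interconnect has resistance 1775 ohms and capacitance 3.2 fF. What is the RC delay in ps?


Step 1: tau = R * C
Step 2: tau = 1775 * 3.2 fF = 1775 * 3.2e-15 F
Step 3: tau = 5.68e-12 s = 5.68 ps

5.68


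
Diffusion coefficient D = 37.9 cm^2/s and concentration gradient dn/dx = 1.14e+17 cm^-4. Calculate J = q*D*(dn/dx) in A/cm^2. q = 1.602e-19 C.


Step 1: J = q * D * (dn/dx)
Step 2: J = 1.602e-19 * 37.9 * 1.14e+17
Step 3: J = 6.92e-01 A/cm^2

6.92e-01


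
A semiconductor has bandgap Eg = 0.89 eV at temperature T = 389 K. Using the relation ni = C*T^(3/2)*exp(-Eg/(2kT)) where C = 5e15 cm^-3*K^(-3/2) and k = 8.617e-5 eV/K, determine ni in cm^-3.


Step 1: Compute kT = 8.617e-5 * 389 = 0.03352013 eV
Step 2: Exponent = -Eg/(2kT) = -0.89/(2*0.03352013) = -13.27560
Step 3: T^(3/2) = 389^1.5 = 7672.28
Step 4: ni = 5e15 * 7672.28 * exp(-13.27560) = 6.58e+13 cm^-3

6.58e+13


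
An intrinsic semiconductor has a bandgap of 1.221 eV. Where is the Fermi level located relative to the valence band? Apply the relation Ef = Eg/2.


Step 1: For an intrinsic semiconductor, the Fermi level sits at midgap.
Step 2: Ef = Eg / 2 = 1.221 / 2 = 0.6105 eV

0.6105


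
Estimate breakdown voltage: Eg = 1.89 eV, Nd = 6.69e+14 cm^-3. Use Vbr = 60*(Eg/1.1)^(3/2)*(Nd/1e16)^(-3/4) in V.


Step 1: Eg/1.1 = 1.89/1.1 = 1.718182
Step 2: (Eg/1.1)^1.5 = 1.718182^1.5 = 2.252183
Step 3: (Nd/1e16)^(-0.75) = (0.0669)^(-0.75) = 7.602045
Step 4: Vbr = 60 * 2.252183 * 7.602045 = 1027.3 V

1027.3


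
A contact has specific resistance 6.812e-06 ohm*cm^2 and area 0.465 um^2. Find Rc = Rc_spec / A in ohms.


Step 1: Convert area to cm^2: 0.465 um^2 = 4.6500e-09 cm^2
Step 2: Rc = Rc_spec / A = 6.812e-06 / 4.6500e-09
Step 3: Rc = 1.46e+03 ohms

1.46e+03


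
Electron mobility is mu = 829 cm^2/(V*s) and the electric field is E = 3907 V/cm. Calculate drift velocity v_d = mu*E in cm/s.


Step 1: v_d = mu * E
Step 2: v_d = 829 * 3907 = 3238903
Step 3: v_d = 3.24e+06 cm/s

3.24e+06


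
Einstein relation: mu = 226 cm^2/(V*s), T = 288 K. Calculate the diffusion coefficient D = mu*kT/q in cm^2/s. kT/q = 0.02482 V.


Step 1: D = mu * (kT/q)
Step 2: D = 226 * 0.02482
Step 3: D = 5.61 cm^2/s

5.61


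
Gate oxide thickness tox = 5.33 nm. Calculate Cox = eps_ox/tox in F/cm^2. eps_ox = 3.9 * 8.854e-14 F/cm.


Step 1: eps_ox = 3.9 * 8.854e-14 = 3.45306e-13 F/cm
Step 2: tox in cm = 5.33 nm * 1e-7 = 5.3300e-07 cm
Step 3: Cox = 3.45306e-13 / 5.3300e-07 = 6.48e-07 F/cm^2

6.48e-07


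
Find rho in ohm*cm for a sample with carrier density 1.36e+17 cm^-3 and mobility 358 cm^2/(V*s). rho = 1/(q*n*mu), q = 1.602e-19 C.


Step 1: sigma = q * n * mu = 1.602e-19 * 1.36e+17 * 358 = 7.79982e+00 S/cm
Step 2: rho = 1 / sigma = 1 / 7.79982e+00 = 0.1282 ohm*cm

0.1282


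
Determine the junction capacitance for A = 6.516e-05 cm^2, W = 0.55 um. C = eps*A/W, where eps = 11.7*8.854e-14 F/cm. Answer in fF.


Step 1: eps_Si = 11.7 * 8.854e-14 = 1.035918e-12 F/cm
Step 2: W in cm = 0.55 * 1e-4 = 5.50e-05 cm
Step 3: C = 1.035918e-12 * 6.516e-05 / 5.50e-05 = 1.227280e-12 F
Step 4: C = 1227.28 fF

1227.28


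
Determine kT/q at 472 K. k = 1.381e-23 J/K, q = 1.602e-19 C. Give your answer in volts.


Step 1: kT = 1.381e-23 * 472 = 6.51832e-21 J
Step 2: Vt = kT/q = 6.51832e-21 / 1.602e-19
Step 3: Vt = 0.04069 V

0.04069


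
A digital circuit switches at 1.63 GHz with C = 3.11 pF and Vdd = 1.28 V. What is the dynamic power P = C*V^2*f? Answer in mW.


Step 1: V^2 = 1.28^2 = 1.6384 V^2
Step 2: P = C*V^2*f = 3.11e-12 F * 1.6384 * 1.63e9 Hz
Step 3: P = 8.30554112e-03 W
Step 4: P = 8.306 mW

8.306


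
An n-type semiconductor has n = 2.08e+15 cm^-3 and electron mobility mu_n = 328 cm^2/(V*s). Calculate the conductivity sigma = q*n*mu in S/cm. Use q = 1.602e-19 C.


Step 1: sigma = q * n * mu
Step 2: sigma = 1.602e-19 * 2.08e+15 * 328
Step 3: sigma = 1.093e-01 S/cm

1.093e-01


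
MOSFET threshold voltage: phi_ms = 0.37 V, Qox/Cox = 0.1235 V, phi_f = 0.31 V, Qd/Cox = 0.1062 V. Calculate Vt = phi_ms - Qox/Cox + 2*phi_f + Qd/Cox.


Step 1: Vt = phi_ms - Qox/Cox + 2*phi_f + Qd/Cox
Step 2: Vt = 0.37 - 0.1235 + 2*0.31 + 0.1062
Step 3: Vt = 0.37 - 0.1235 + 0.62 + 0.1062
Step 4: Vt = 0.9727 V

0.9727


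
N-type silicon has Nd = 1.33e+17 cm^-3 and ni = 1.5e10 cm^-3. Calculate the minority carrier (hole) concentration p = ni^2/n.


Step 1: Since Nd >> ni, n ≈ Nd = 1.33e+17 cm^-3
Step 2: p = ni^2 / n = (1.5e10)^2 / 1.33e+17
Step 3: p = 2.25e20 / 1.33e+17 = 1.69e+03 cm^-3

1.69e+03


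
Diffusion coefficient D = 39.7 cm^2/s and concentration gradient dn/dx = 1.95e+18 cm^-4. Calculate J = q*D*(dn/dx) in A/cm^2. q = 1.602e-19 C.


Step 1: J = q * D * (dn/dx)
Step 2: J = 1.602e-19 * 39.7 * 1.95e+18
Step 3: J = 1.24e+01 A/cm^2

1.24e+01


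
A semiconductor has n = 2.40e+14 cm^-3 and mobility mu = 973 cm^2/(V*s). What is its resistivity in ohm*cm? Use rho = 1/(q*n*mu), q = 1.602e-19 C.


Step 1: sigma = q * n * mu = 1.602e-19 * 2.40e+14 * 973 = 3.74099e-02 S/cm
Step 2: rho = 1 / sigma = 1 / 3.74099e-02 = 26.73 ohm*cm

26.73


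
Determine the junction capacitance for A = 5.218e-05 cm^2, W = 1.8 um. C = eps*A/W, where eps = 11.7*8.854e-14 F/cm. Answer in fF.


Step 1: eps_Si = 11.7 * 8.854e-14 = 1.035918e-12 F/cm
Step 2: W in cm = 1.8 * 1e-4 = 1.80e-04 cm
Step 3: C = 1.035918e-12 * 5.218e-05 / 1.80e-04 = 3.003011e-13 F
Step 4: C = 300.3 fF

300.3


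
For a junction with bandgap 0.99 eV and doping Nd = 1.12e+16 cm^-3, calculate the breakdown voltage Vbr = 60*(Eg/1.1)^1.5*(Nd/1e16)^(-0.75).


Step 1: Eg/1.1 = 0.99/1.1 = 0.900000
Step 2: (Eg/1.1)^1.5 = 0.900000^1.5 = 0.853815
Step 3: (Nd/1e16)^(-0.75) = (1.12)^(-0.75) = 0.918515
Step 4: Vbr = 60 * 0.853815 * 0.918515 = 47.1 V

47.1


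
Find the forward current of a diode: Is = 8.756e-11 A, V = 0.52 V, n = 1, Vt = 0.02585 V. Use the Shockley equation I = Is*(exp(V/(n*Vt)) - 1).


Step 1: V/(n*Vt) = 0.52/(1*0.02585) = 20.1161
Step 2: exp(20.1161) = 5.4489e+08
Step 3: I = 8.756e-11 * (5.4489e+08 - 1) = 4.77e-02 A

4.77e-02


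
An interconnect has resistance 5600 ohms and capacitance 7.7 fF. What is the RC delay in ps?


Step 1: tau = R * C
Step 2: tau = 5600 * 7.7 fF = 5600 * 7.7e-15 F
Step 3: tau = 4.312e-11 s = 43.12 ps

43.12


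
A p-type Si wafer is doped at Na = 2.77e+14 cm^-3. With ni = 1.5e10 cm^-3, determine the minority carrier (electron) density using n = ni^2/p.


Step 1: Majority hole concentration p ≈ Na = 2.77e+14 cm^-3
Step 2: n = ni^2 / Na = (1.5e10)^2 / 2.77e+14
Step 3: n = 8.12e+05 cm^-3

8.12e+05


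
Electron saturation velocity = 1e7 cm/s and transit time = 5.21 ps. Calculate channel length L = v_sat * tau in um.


Step 1: tau in seconds = 5.21 ps * 1e-12 = 5.2100e-12 s
Step 2: L = v_sat * tau = 1e7 * 5.2100e-12 = 5.2100e-05 cm
Step 3: L in um = 5.2100e-05 * 1e4 = 0.521 um

0.521


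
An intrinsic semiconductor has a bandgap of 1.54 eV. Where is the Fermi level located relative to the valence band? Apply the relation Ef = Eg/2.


Step 1: For an intrinsic semiconductor, the Fermi level sits at midgap.
Step 2: Ef = Eg / 2 = 1.54 / 2 = 0.77 eV

0.77


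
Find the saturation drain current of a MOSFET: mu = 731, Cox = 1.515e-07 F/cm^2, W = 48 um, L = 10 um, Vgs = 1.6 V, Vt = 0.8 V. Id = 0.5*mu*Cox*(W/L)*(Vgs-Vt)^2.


Step 1: Overdrive voltage Vov = Vgs - Vt = 1.6 - 0.8 = 0.8 V
Step 2: W/L = 48/10 = 4.8
Step 3: Id = 0.5 * 731 * 1.515e-07 * 4.8 * 0.8^2
Step 4: Id = 1.70e-04 A

1.70e-04


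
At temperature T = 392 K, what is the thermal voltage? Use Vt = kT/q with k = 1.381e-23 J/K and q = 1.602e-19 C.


Step 1: kT = 1.381e-23 * 392 = 5.41352e-21 J
Step 2: Vt = kT/q = 5.41352e-21 / 1.602e-19
Step 3: Vt = 0.03379 V

0.03379


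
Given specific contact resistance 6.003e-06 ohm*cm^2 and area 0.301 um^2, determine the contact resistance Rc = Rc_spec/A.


Step 1: Convert area to cm^2: 0.301 um^2 = 3.0100e-09 cm^2
Step 2: Rc = Rc_spec / A = 6.003e-06 / 3.0100e-09
Step 3: Rc = 1.99e+03 ohms

1.99e+03


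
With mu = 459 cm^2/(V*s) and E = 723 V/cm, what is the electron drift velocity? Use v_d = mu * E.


Step 1: v_d = mu * E
Step 2: v_d = 459 * 723 = 331857
Step 3: v_d = 3.32e+05 cm/s

3.32e+05


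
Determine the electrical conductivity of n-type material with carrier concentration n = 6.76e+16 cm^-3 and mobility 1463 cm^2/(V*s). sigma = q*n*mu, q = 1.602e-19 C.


Step 1: sigma = q * n * mu
Step 2: sigma = 1.602e-19 * 6.76e+16 * 1463
Step 3: sigma = 1.584e+01 S/cm

1.584e+01


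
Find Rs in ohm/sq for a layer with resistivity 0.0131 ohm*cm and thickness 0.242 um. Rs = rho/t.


Step 1: Convert thickness to cm: t = 0.242 um = 2.4200e-05 cm
Step 2: Rs = rho / t = 0.0131 / 2.4200e-05
Step 3: Rs = 541.3 ohm/sq

541.3


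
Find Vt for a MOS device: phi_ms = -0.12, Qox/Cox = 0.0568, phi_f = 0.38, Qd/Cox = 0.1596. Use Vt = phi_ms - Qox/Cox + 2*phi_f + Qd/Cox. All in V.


Step 1: Vt = phi_ms - Qox/Cox + 2*phi_f + Qd/Cox
Step 2: Vt = -0.12 - 0.0568 + 2*0.38 + 0.1596
Step 3: Vt = -0.12 - 0.0568 + 0.76 + 0.1596
Step 4: Vt = 0.7428 V

0.7428


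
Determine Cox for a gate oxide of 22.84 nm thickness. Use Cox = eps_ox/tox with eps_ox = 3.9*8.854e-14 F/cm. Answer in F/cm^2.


Step 1: eps_ox = 3.9 * 8.854e-14 = 3.45306e-13 F/cm
Step 2: tox in cm = 22.84 nm * 1e-7 = 2.2840e-06 cm
Step 3: Cox = 3.45306e-13 / 2.2840e-06 = 1.51e-07 F/cm^2

1.51e-07


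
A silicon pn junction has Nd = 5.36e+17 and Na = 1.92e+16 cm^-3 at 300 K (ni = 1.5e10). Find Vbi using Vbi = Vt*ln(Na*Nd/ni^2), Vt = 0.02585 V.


Step 1: Compute Na*Nd/ni^2 = 1.92e+16 * 5.36e+17 / (1.5e10)^2 = 4.5739e+13
Step 2: ln(4.5739e+13) = 31.4540
Step 3: Vbi = 0.02585 * 31.4540 = 0.813 V

0.813


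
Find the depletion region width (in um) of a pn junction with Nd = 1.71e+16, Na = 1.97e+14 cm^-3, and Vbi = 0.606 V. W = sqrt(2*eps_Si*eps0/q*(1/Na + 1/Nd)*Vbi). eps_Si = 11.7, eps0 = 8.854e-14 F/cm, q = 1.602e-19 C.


Step 1: 1/Na + 1/Nd = 1/1.97e+14 + 1/1.71e+16 = 5.13462e-15
Step 2: 2*eps*eps0/q = 2*11.7*8.854e-14/1.602e-19 = 1.293281e+07
Step 3: W^2 = 1.293281e+07 * 5.13462e-15 * 0.606 = 4.02415e-08
Step 4: W = sqrt(4.02415e-08) = 2.006e-04 cm = 2.006 um

2.006


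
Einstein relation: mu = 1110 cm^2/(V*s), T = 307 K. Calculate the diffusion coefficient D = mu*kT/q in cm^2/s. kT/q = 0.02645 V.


Step 1: D = mu * (kT/q)
Step 2: D = 1110 * 0.02645
Step 3: D = 29.36 cm^2/s

29.36


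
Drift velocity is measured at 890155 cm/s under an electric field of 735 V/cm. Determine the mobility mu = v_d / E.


Step 1: mu = v_d / E
Step 2: mu = 890155 / 735
Step 3: mu = 1211.1 cm^2/(V*s)

1211.1


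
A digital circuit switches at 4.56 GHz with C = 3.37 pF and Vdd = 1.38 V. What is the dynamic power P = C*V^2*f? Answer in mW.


Step 1: V^2 = 1.38^2 = 1.9044 V^2
Step 2: P = C*V^2*f = 3.37e-12 F * 1.9044 * 4.56e9 Hz
Step 3: P = 2.926529568e-02 W
Step 4: P = 29.265 mW

29.265


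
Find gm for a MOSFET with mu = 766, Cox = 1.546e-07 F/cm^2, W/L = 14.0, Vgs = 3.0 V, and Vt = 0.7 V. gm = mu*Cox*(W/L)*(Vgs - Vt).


Step 1: Vov = Vgs - Vt = 3.0 - 0.7 = 2.3 V
Step 2: gm = mu * Cox * (W/L) * Vov
Step 3: gm = 766 * 1.546e-07 * 14.0 * 2.3 = 3.81e-03 S

3.81e-03


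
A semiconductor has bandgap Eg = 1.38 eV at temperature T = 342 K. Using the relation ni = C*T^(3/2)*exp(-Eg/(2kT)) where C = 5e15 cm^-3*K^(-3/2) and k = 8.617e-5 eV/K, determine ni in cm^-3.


Step 1: Compute kT = 8.617e-5 * 342 = 0.02947014 eV
Step 2: Exponent = -Eg/(2kT) = -1.38/(2*0.02947014) = -23.41353
Step 3: T^(3/2) = 342^1.5 = 6324.69
Step 4: ni = 5e15 * 6324.69 * exp(-23.41353) = 2.15e+09 cm^-3

2.15e+09


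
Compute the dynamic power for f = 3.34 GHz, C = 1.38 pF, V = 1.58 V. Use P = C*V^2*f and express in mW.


Step 1: V^2 = 1.58^2 = 2.4964 V^2
Step 2: P = C*V^2*f = 1.38e-12 F * 2.4964 * 3.34e9 Hz
Step 3: P = 1.150640688e-02 W
Step 4: P = 11.506 mW

11.506


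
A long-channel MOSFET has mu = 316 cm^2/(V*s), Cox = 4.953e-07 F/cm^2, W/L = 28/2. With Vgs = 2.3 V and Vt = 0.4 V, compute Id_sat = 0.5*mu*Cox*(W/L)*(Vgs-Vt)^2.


Step 1: Overdrive voltage Vov = Vgs - Vt = 2.3 - 0.4 = 1.9 V
Step 2: W/L = 28/2 = 14
Step 3: Id = 0.5 * 316 * 4.953e-07 * 14 * 1.9^2
Step 4: Id = 3.96e-03 A

3.96e-03


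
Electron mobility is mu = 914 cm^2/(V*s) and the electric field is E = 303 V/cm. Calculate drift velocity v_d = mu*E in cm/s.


Step 1: v_d = mu * E
Step 2: v_d = 914 * 303 = 276942
Step 3: v_d = 2.77e+05 cm/s

2.77e+05


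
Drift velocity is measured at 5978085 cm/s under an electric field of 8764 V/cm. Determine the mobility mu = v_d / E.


Step 1: mu = v_d / E
Step 2: mu = 5978085 / 8764
Step 3: mu = 682.12 cm^2/(V*s)

682.12


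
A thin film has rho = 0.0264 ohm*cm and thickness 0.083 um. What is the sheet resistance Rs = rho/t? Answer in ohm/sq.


Step 1: Convert thickness to cm: t = 0.083 um = 8.3000e-06 cm
Step 2: Rs = rho / t = 0.0264 / 8.3000e-06
Step 3: Rs = 3180.7 ohm/sq

3180.7
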